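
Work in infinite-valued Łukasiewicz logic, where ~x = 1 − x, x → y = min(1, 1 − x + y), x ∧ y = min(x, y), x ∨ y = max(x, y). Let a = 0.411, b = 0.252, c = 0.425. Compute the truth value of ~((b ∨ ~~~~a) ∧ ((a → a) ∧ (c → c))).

~a = 1 − 0.411 = 0.589
~~a = 1 − 0.589 = 0.411
~~~a = 1 − 0.411 = 0.589
~~~~a = 1 − 0.589 = 0.411
b ∨ ~~~~a = max(0.252, 0.411) = 0.411
a → a = min(1, 1 − 0.411 + 0.411) = min(1, 1.000) = 1.000
c → c = min(1, 1 − 0.425 + 0.425) = min(1, 1.000) = 1.000
(a → a) ∧ (c → c) = min(1.000, 1.000) = 1.000
(b ∨ ~~~~a) ∧ ((a → a) ∧ (c → c)) = min(0.411, 1.000) = 0.411
~((b ∨ ~~~~a) ∧ ((a → a) ∧ (c → c))) = 1 − 0.411 = 0.589

0.589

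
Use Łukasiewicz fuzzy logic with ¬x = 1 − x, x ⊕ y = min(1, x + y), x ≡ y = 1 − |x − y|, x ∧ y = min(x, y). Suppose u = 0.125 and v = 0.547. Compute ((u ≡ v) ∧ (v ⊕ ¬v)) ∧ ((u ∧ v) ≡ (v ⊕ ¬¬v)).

u ≡ v = 1 − |0.125 − 0.547| = 1 − 0.422 = 0.578
¬v = 1 − 0.547 = 0.453
v ⊕ ¬v = min(1, 0.547 + 0.453) = min(1, 1.000) = 1.000
(u ≡ v) ∧ (v ⊕ ¬v) = min(0.578, 1.000) = 0.578
u ∧ v = min(0.125, 0.547) = 0.125
¬¬v = 1 − 0.453 = 0.547
v ⊕ ¬¬v = min(1, 0.547 + 0.547) = min(1, 1.094) = 1.000
(u ∧ v) ≡ (v ⊕ ¬¬v) = 1 − |0.125 − 1.000| = 1 − 0.875 = 0.125
((u ≡ v) ∧ (v ⊕ ¬v)) ∧ ((u ∧ v) ≡ (v ⊕ ¬¬v)) = min(0.578, 0.125) = 0.125

0.125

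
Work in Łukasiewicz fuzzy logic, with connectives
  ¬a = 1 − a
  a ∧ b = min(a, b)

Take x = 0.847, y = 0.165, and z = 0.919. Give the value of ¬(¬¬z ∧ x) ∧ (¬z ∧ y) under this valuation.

¬z = 1 − 0.919 = 0.081
¬¬z = 1 − 0.081 = 0.919
¬¬z ∧ x = min(0.919, 0.847) = 0.847
¬(¬¬z ∧ x) = 1 − 0.847 = 0.153
¬z ∧ y = min(0.081, 0.165) = 0.081
¬(¬¬z ∧ x) ∧ (¬z ∧ y) = min(0.153, 0.081) = 0.081

0.081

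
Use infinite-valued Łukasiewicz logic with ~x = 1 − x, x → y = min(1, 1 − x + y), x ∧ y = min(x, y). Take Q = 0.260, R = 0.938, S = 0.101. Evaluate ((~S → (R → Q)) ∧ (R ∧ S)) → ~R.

0.961

~S = 1 − 0.101 = 0.899
R → Q = min(1, 1 − 0.938 + 0.260) = min(1, 0.322) = 0.322
~S → (R → Q) = min(1, 1 − 0.899 + 0.322) = min(1, 0.423) = 0.423
R ∧ S = min(0.938, 0.101) = 0.101
(~S → (R → Q)) ∧ (R ∧ S) = min(0.423, 0.101) = 0.101
~R = 1 − 0.938 = 0.062
((~S → (R → Q)) ∧ (R ∧ S)) → ~R = min(1, 1 − 0.101 + 0.062) = min(1, 0.961) = 0.961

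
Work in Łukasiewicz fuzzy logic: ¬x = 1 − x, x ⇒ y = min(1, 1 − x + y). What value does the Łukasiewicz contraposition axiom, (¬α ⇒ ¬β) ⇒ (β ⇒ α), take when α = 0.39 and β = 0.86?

1.00

¬α = 1 − 0.39 = 0.61
¬β = 1 − 0.86 = 0.14
¬α ⇒ ¬β = min(1, 1 − 0.61 + 0.14) = min(1, 0.53) = 0.53
β ⇒ α = min(1, 1 − 0.86 + 0.39) = min(1, 0.53) = 0.53
(¬α ⇒ ¬β) ⇒ (β ⇒ α) = min(1, 1 − 0.53 + 0.53) = min(1, 1.00) = 1.00
(As expected: an axiom of Ł∞, always 1.)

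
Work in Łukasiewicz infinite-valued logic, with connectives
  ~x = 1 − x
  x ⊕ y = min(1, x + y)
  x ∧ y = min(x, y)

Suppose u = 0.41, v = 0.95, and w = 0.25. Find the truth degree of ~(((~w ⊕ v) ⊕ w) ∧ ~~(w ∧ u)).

~w = 1 − 0.25 = 0.75
~w ⊕ v = min(1, 0.75 + 0.95) = min(1, 1.70) = 1.00
(~w ⊕ v) ⊕ w = min(1, 1.00 + 0.25) = min(1, 1.25) = 1.00
w ∧ u = min(0.25, 0.41) = 0.25
~(w ∧ u) = 1 − 0.25 = 0.75
~~(w ∧ u) = 1 − 0.75 = 0.25
((~w ⊕ v) ⊕ w) ∧ ~~(w ∧ u) = min(1.00, 0.25) = 0.25
~(((~w ⊕ v) ⊕ w) ∧ ~~(w ∧ u)) = 1 − 0.25 = 0.75

0.75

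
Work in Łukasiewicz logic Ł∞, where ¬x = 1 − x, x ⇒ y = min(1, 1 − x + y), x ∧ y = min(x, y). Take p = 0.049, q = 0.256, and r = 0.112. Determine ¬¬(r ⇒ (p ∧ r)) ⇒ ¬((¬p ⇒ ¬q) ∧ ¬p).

0.270

p ∧ r = min(0.049, 0.112) = 0.049
r ⇒ (p ∧ r) = min(1, 1 − 0.112 + 0.049) = min(1, 0.937) = 0.937
¬(r ⇒ (p ∧ r)) = 1 − 0.937 = 0.063
¬¬(r ⇒ (p ∧ r)) = 1 − 0.063 = 0.937
¬p = 1 − 0.049 = 0.951
¬q = 1 − 0.256 = 0.744
¬p ⇒ ¬q = min(1, 1 − 0.951 + 0.744) = min(1, 0.793) = 0.793
(¬p ⇒ ¬q) ∧ ¬p = min(0.793, 0.951) = 0.793
¬((¬p ⇒ ¬q) ∧ ¬p) = 1 − 0.793 = 0.207
¬¬(r ⇒ (p ∧ r)) ⇒ ¬((¬p ⇒ ¬q) ∧ ¬p) = min(1, 1 − 0.937 + 0.207) = min(1, 0.270) = 0.270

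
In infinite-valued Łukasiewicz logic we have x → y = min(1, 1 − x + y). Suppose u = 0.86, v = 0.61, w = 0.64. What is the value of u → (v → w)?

v → w = min(1, 1 − 0.61 + 0.64) = min(1, 1.03) = 1.00
u → (v → w) = min(1, 1 − 0.86 + 1.00) = min(1, 1.14) = 1.00

1.00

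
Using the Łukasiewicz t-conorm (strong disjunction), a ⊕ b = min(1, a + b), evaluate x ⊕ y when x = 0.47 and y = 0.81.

1.00

x ⊕ y = min(1, 0.47 + 0.81) = min(1, 1.28) = 1.00
For comparison, the Gödel t-conorm max(a, b) would give 0.81.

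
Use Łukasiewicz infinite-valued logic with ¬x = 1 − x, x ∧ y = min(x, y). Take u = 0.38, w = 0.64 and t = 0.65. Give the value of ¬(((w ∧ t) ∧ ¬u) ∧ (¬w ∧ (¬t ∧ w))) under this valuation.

0.65

w ∧ t = min(0.64, 0.65) = 0.64
¬u = 1 − 0.38 = 0.62
(w ∧ t) ∧ ¬u = min(0.64, 0.62) = 0.62
¬w = 1 − 0.64 = 0.36
¬t = 1 − 0.65 = 0.35
¬t ∧ w = min(0.35, 0.64) = 0.35
¬w ∧ (¬t ∧ w) = min(0.36, 0.35) = 0.35
((w ∧ t) ∧ ¬u) ∧ (¬w ∧ (¬t ∧ w)) = min(0.62, 0.35) = 0.35
¬(((w ∧ t) ∧ ¬u) ∧ (¬w ∧ (¬t ∧ w))) = 1 − 0.35 = 0.65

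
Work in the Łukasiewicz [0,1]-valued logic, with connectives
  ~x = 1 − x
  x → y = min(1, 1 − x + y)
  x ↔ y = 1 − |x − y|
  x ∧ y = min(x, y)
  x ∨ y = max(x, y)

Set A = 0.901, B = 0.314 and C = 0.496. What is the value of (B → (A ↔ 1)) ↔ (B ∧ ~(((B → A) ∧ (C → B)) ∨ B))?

A ↔ 1 = 1 − |0.901 − 1.000| = 1 − 0.099 = 0.901
B → (A ↔ 1) = min(1, 1 − 0.314 + 0.901) = min(1, 1.587) = 1.000
B → A = min(1, 1 − 0.314 + 0.901) = min(1, 1.587) = 1.000
C → B = min(1, 1 − 0.496 + 0.314) = min(1, 0.818) = 0.818
(B → A) ∧ (C → B) = min(1.000, 0.818) = 0.818
((B → A) ∧ (C → B)) ∨ B = max(0.818, 0.314) = 0.818
~(((B → A) ∧ (C → B)) ∨ B) = 1 − 0.818 = 0.182
B ∧ ~(((B → A) ∧ (C → B)) ∨ B) = min(0.314, 0.182) = 0.182
(B → (A ↔ 1)) ↔ (B ∧ ~(((B → A) ∧ (C → B)) ∨ B)) = 1 − |1.000 − 0.182| = 1 − 0.818 = 0.182

0.182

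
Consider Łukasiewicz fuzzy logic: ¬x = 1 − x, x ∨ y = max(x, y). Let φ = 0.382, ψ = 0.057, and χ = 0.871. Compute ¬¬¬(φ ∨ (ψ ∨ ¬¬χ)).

0.129

¬χ = 1 − 0.871 = 0.129
¬¬χ = 1 − 0.129 = 0.871
ψ ∨ ¬¬χ = max(0.057, 0.871) = 0.871
φ ∨ (ψ ∨ ¬¬χ) = max(0.382, 0.871) = 0.871
¬(φ ∨ (ψ ∨ ¬¬χ)) = 1 − 0.871 = 0.129
¬¬(φ ∨ (ψ ∨ ¬¬χ)) = 1 − 0.129 = 0.871
¬¬¬(φ ∨ (ψ ∨ ¬¬χ)) = 1 − 0.871 = 0.129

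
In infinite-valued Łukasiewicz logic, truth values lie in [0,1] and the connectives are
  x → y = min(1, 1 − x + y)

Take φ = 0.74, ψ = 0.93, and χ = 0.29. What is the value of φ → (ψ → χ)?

ψ → χ = min(1, 1 − 0.93 + 0.29) = min(1, 0.36) = 0.36
φ → (ψ → χ) = min(1, 1 − 0.74 + 0.36) = min(1, 0.62) = 0.62

0.62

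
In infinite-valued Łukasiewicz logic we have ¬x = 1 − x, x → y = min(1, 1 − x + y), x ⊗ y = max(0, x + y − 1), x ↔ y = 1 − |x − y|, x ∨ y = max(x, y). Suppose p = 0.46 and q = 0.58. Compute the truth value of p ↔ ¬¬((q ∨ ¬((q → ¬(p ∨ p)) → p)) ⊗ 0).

p ∨ p = max(0.46, 0.46) = 0.46
¬(p ∨ p) = 1 − 0.46 = 0.54
q → ¬(p ∨ p) = min(1, 1 − 0.58 + 0.54) = min(1, 0.96) = 0.96
(q → ¬(p ∨ p)) → p = min(1, 1 − 0.96 + 0.46) = min(1, 0.50) = 0.50
¬((q → ¬(p ∨ p)) → p) = 1 − 0.50 = 0.50
q ∨ ¬((q → ¬(p ∨ p)) → p) = max(0.58, 0.50) = 0.58
(q ∨ ¬((q → ¬(p ∨ p)) → p)) ⊗ 0 = max(0, 0.58 + 0.00 − 1) = max(0, -0.42) = 0.00
¬((q ∨ ¬((q → ¬(p ∨ p)) → p)) ⊗ 0) = 1 − 0.00 = 1.00
¬¬((q ∨ ¬((q → ¬(p ∨ p)) → p)) ⊗ 0) = 1 − 1.00 = 0.00
p ↔ ¬¬((q ∨ ¬((q → ¬(p ∨ p)) → p)) ⊗ 0) = 1 − |0.46 − 0.00| = 1 − 0.46 = 0.54

0.54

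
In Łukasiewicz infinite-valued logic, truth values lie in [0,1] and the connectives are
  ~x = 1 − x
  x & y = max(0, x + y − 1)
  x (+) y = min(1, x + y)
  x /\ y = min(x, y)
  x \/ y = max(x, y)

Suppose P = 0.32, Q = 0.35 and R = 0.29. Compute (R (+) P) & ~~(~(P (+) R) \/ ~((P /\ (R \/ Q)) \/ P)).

0.29

R (+) P = min(1, 0.29 + 0.32) = min(1, 0.61) = 0.61
P (+) R = min(1, 0.32 + 0.29) = min(1, 0.61) = 0.61
~(P (+) R) = 1 − 0.61 = 0.39
R \/ Q = max(0.29, 0.35) = 0.35
P /\ (R \/ Q) = min(0.32, 0.35) = 0.32
(P /\ (R \/ Q)) \/ P = max(0.32, 0.32) = 0.32
~((P /\ (R \/ Q)) \/ P) = 1 − 0.32 = 0.68
~(P (+) R) \/ ~((P /\ (R \/ Q)) \/ P) = max(0.39, 0.68) = 0.68
~(~(P (+) R) \/ ~((P /\ (R \/ Q)) \/ P)) = 1 − 0.68 = 0.32
~~(~(P (+) R) \/ ~((P /\ (R \/ Q)) \/ P)) = 1 − 0.32 = 0.68
(R (+) P) & ~~(~(P (+) R) \/ ~((P /\ (R \/ Q)) \/ P)) = max(0, 0.61 + 0.68 − 1) = max(0, 0.29) = 0.29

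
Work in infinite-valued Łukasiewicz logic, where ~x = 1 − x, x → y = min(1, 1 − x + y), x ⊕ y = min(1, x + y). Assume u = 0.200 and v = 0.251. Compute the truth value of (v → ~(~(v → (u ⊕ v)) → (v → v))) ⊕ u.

0.949

u ⊕ v = min(1, 0.200 + 0.251) = min(1, 0.451) = 0.451
v → (u ⊕ v) = min(1, 1 − 0.251 + 0.451) = min(1, 1.200) = 1.000
~(v → (u ⊕ v)) = 1 − 1.000 = 0.000
v → v = min(1, 1 − 0.251 + 0.251) = min(1, 1.000) = 1.000
~(v → (u ⊕ v)) → (v → v) = min(1, 1 − 0.000 + 1.000) = min(1, 2.000) = 1.000
~(~(v → (u ⊕ v)) → (v → v)) = 1 − 1.000 = 0.000
v → ~(~(v → (u ⊕ v)) → (v → v)) = min(1, 1 − 0.251 + 0.000) = min(1, 0.749) = 0.749
(v → ~(~(v → (u ⊕ v)) → (v → v))) ⊕ u = min(1, 0.749 + 0.200) = min(1, 0.949) = 0.949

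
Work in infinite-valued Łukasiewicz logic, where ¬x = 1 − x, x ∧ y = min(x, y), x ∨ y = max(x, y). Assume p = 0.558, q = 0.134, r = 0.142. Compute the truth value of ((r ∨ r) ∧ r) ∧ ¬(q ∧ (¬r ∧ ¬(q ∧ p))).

r ∨ r = max(0.142, 0.142) = 0.142
(r ∨ r) ∧ r = min(0.142, 0.142) = 0.142
¬r = 1 − 0.142 = 0.858
q ∧ p = min(0.134, 0.558) = 0.134
¬(q ∧ p) = 1 − 0.134 = 0.866
¬r ∧ ¬(q ∧ p) = min(0.858, 0.866) = 0.858
q ∧ (¬r ∧ ¬(q ∧ p)) = min(0.134, 0.858) = 0.134
¬(q ∧ (¬r ∧ ¬(q ∧ p))) = 1 − 0.134 = 0.866
((r ∨ r) ∧ r) ∧ ¬(q ∧ (¬r ∧ ¬(q ∧ p))) = min(0.142, 0.866) = 0.142

0.142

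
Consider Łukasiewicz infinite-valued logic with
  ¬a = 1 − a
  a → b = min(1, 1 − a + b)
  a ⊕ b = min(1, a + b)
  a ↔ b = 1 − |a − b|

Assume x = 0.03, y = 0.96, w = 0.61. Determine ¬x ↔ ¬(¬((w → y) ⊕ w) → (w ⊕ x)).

¬x = 1 − 0.03 = 0.97
w → y = min(1, 1 − 0.61 + 0.96) = min(1, 1.35) = 1.00
(w → y) ⊕ w = min(1, 1.00 + 0.61) = min(1, 1.61) = 1.00
¬((w → y) ⊕ w) = 1 − 1.00 = 0.00
w ⊕ x = min(1, 0.61 + 0.03) = min(1, 0.64) = 0.64
¬((w → y) ⊕ w) → (w ⊕ x) = min(1, 1 − 0.00 + 0.64) = min(1, 1.64) = 1.00
¬(¬((w → y) ⊕ w) → (w ⊕ x)) = 1 − 1.00 = 0.00
¬x ↔ ¬(¬((w → y) ⊕ w) → (w ⊕ x)) = 1 − |0.97 − 0.00| = 1 − 0.97 = 0.03

0.03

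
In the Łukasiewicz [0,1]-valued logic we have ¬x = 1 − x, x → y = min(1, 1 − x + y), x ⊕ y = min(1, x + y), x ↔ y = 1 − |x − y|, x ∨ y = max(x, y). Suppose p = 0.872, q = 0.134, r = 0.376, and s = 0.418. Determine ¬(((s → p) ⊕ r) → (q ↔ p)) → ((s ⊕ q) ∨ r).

s → p = min(1, 1 − 0.418 + 0.872) = min(1, 1.454) = 1.000
(s → p) ⊕ r = min(1, 1.000 + 0.376) = min(1, 1.376) = 1.000
q ↔ p = 1 − |0.134 − 0.872| = 1 − 0.738 = 0.262
((s → p) ⊕ r) → (q ↔ p) = min(1, 1 − 1.000 + 0.262) = min(1, 0.262) = 0.262
¬(((s → p) ⊕ r) → (q ↔ p)) = 1 − 0.262 = 0.738
s ⊕ q = min(1, 0.418 + 0.134) = min(1, 0.552) = 0.552
(s ⊕ q) ∨ r = max(0.552, 0.376) = 0.552
¬(((s → p) ⊕ r) → (q ↔ p)) → ((s ⊕ q) ∨ r) = min(1, 1 − 0.738 + 0.552) = min(1, 0.814) = 0.814

0.814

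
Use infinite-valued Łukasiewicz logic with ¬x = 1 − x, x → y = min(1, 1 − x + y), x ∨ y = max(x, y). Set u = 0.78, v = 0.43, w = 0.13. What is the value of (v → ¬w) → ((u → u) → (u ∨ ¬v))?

0.78

¬w = 1 − 0.13 = 0.87
v → ¬w = min(1, 1 − 0.43 + 0.87) = min(1, 1.44) = 1.00
u → u = min(1, 1 − 0.78 + 0.78) = min(1, 1.00) = 1.00
¬v = 1 − 0.43 = 0.57
u ∨ ¬v = max(0.78, 0.57) = 0.78
(u → u) → (u ∨ ¬v) = min(1, 1 − 1.00 + 0.78) = min(1, 0.78) = 0.78
(v → ¬w) → ((u → u) → (u ∨ ¬v)) = min(1, 1 − 1.00 + 0.78) = min(1, 0.78) = 0.78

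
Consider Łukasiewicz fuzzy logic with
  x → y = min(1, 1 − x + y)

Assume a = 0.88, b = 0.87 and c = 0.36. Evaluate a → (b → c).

b → c = min(1, 1 − 0.87 + 0.36) = min(1, 0.49) = 0.49
a → (b → c) = min(1, 1 − 0.88 + 0.49) = min(1, 0.61) = 0.61

0.61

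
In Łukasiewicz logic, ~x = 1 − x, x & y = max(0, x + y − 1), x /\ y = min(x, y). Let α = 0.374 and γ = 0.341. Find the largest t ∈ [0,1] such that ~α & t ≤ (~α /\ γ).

~α = 1 − 0.374 = 0.626
So the left factor is ~α = 0.626.
~α /\ γ = min(0.626, 0.341) = 0.341
So the right-hand bound is ~α /\ γ = 0.341.
The residuum of the Łukasiewicz t-norm gives the supremum: min(1, 1 − 0.626 + 0.341).
1 − 0.626 + 0.341 = 0.715, so t = min(1, 0.715) = 0.715.
Check: 0.626 & 0.715 = max(0, 0.341) = 0.341 ≤ 0.341.

0.715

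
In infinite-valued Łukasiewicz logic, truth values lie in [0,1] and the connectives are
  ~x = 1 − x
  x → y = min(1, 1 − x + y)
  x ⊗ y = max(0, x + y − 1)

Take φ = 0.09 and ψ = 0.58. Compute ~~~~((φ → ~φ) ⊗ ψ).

0.58

~φ = 1 − 0.09 = 0.91
φ → ~φ = min(1, 1 − 0.09 + 0.91) = min(1, 1.82) = 1.00
(φ → ~φ) ⊗ ψ = max(0, 1.00 + 0.58 − 1) = max(0, 0.58) = 0.58
~((φ → ~φ) ⊗ ψ) = 1 − 0.58 = 0.42
~~((φ → ~φ) ⊗ ψ) = 1 − 0.42 = 0.58
~~~((φ → ~φ) ⊗ ψ) = 1 − 0.58 = 0.42
~~~~((φ → ~φ) ⊗ ψ) = 1 − 0.42 = 0.58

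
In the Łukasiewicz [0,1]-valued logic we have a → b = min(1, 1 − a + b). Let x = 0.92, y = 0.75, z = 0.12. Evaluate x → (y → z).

0.45

y → z = min(1, 1 − 0.75 + 0.12) = min(1, 0.37) = 0.37
x → (y → z) = min(1, 1 − 0.92 + 0.37) = min(1, 0.45) = 0.45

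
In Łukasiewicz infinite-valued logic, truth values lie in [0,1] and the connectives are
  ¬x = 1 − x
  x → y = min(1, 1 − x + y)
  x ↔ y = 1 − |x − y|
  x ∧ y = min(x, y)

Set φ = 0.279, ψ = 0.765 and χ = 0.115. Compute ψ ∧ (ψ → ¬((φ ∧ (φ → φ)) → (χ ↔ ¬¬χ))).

0.235

φ → φ = min(1, 1 − 0.279 + 0.279) = min(1, 1.000) = 1.000
φ ∧ (φ → φ) = min(0.279, 1.000) = 0.279
¬χ = 1 − 0.115 = 0.885
¬¬χ = 1 − 0.885 = 0.115
χ ↔ ¬¬χ = 1 − |0.115 − 0.115| = 1 − 0.000 = 1.000
(φ ∧ (φ → φ)) → (χ ↔ ¬¬χ) = min(1, 1 − 0.279 + 1.000) = min(1, 1.721) = 1.000
¬((φ ∧ (φ → φ)) → (χ ↔ ¬¬χ)) = 1 − 1.000 = 0.000
ψ → ¬((φ ∧ (φ → φ)) → (χ ↔ ¬¬χ)) = min(1, 1 − 0.765 + 0.000) = min(1, 0.235) = 0.235
ψ ∧ (ψ → ¬((φ ∧ (φ → φ)) → (χ ↔ ¬¬χ))) = min(0.765, 0.235) = 0.235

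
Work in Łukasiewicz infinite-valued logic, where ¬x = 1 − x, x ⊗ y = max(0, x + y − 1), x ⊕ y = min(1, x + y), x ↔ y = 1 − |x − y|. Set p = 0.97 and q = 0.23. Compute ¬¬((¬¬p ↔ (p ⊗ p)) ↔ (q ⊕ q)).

0.49

¬p = 1 − 0.97 = 0.03
¬¬p = 1 − 0.03 = 0.97
p ⊗ p = max(0, 0.97 + 0.97 − 1) = max(0, 0.94) = 0.94
¬¬p ↔ (p ⊗ p) = 1 − |0.97 − 0.94| = 1 − 0.03 = 0.97
q ⊕ q = min(1, 0.23 + 0.23) = min(1, 0.46) = 0.46
(¬¬p ↔ (p ⊗ p)) ↔ (q ⊕ q) = 1 − |0.97 − 0.46| = 1 − 0.51 = 0.49
¬((¬¬p ↔ (p ⊗ p)) ↔ (q ⊕ q)) = 1 − 0.49 = 0.51
¬¬((¬¬p ↔ (p ⊗ p)) ↔ (q ⊕ q)) = 1 − 0.51 = 0.49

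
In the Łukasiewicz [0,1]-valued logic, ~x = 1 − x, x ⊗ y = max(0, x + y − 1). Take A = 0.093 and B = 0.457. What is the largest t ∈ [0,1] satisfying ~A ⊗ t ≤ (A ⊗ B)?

0.093

~A = 1 − 0.093 = 0.907
So the left factor is ~A = 0.907.
A ⊗ B = max(0, 0.093 + 0.457 − 1) = max(0, -0.450) = 0.000
So the right-hand bound is A ⊗ B = 0.000.
The residuum of the Łukasiewicz t-norm gives the supremum: min(1, 1 − 0.907 + 0.000).
1 − 0.907 + 0.000 = 0.093, so t = min(1, 0.093) = 0.093.
Check: 0.907 ⊗ 0.093 = max(0, 0.000) = 0.000 ≤ 0.000.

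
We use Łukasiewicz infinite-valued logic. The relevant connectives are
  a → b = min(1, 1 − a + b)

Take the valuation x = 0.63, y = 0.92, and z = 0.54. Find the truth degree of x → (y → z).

0.99

y → z = min(1, 1 − 0.92 + 0.54) = min(1, 0.62) = 0.62
x → (y → z) = min(1, 1 − 0.63 + 0.62) = min(1, 0.99) = 0.99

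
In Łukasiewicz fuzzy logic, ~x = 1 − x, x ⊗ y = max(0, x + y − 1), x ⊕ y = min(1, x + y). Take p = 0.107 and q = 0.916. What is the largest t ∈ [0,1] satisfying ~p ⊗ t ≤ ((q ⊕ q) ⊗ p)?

~p = 1 − 0.107 = 0.893
So the left factor is ~p = 0.893.
q ⊕ q = min(1, 0.916 + 0.916) = min(1, 1.832) = 1.000
(q ⊕ q) ⊗ p = max(0, 1.000 + 0.107 − 1) = max(0, 0.107) = 0.107
So the right-hand bound is (q ⊕ q) ⊗ p = 0.107.
The residuum of the Łukasiewicz t-norm gives the supremum: min(1, 1 − 0.893 + 0.107).
1 − 0.893 + 0.107 = 0.214, so t = min(1, 0.214) = 0.214.
Check: 0.893 ⊗ 0.214 = max(0, 0.107) = 0.107 ≤ 0.107.

0.214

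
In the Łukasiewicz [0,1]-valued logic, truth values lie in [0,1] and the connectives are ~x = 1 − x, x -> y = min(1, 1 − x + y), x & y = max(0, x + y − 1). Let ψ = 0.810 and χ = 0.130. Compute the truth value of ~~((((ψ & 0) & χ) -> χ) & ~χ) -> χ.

0.260

ψ & 0 = max(0, 0.810 + 0.000 − 1) = max(0, -0.190) = 0.000
(ψ & 0) & χ = max(0, 0.000 + 0.130 − 1) = max(0, -0.870) = 0.000
((ψ & 0) & χ) -> χ = min(1, 1 − 0.000 + 0.130) = min(1, 1.130) = 1.000
~χ = 1 − 0.130 = 0.870
(((ψ & 0) & χ) -> χ) & ~χ = max(0, 1.000 + 0.870 − 1) = max(0, 0.870) = 0.870
~((((ψ & 0) & χ) -> χ) & ~χ) = 1 − 0.870 = 0.130
~~((((ψ & 0) & χ) -> χ) & ~χ) = 1 − 0.130 = 0.870
~~((((ψ & 0) & χ) -> χ) & ~χ) -> χ = min(1, 1 − 0.870 + 0.130) = min(1, 0.260) = 0.260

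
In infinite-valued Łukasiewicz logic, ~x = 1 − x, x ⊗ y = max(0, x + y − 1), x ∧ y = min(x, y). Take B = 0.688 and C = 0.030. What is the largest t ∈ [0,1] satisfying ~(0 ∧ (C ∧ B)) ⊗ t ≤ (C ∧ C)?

0.030

C ∧ B = min(0.030, 0.688) = 0.030
0 ∧ (C ∧ B) = min(0.000, 0.030) = 0.000
~(0 ∧ (C ∧ B)) = 1 − 0.000 = 1.000
So the left factor is ~(0 ∧ (C ∧ B)) = 1.000.
C ∧ C = min(0.030, 0.030) = 0.030
So the right-hand bound is C ∧ C = 0.030.
The residuum of the Łukasiewicz t-norm gives the supremum: min(1, 1 − 1.000 + 0.030).
1 − 1.000 + 0.030 = 0.030, so t = min(1, 0.030) = 0.030.
Check: 1.000 ⊗ 0.030 = max(0, 0.030) = 0.030 ≤ 0.030.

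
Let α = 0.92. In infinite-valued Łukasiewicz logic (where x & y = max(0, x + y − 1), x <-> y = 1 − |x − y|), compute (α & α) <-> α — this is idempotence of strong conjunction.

α & α = max(0, 0.92 + 0.92 − 1) = max(0, 0.84) = 0.84
(α & α) <-> α = 1 − |0.84 − 0.92| = 1 − 0.08 = 0.92
(The value 0.92 < 1 shows this instance is not satisfied; fails in Ł∞ since a ⊗ a = max(0, 2a−1) ≠ a in general.)

0.92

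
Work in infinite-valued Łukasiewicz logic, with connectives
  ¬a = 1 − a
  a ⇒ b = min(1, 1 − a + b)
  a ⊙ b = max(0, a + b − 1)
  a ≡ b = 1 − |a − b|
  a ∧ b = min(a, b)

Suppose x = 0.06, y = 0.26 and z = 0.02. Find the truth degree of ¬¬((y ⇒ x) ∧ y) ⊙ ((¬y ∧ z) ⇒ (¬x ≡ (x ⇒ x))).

y ⇒ x = min(1, 1 − 0.26 + 0.06) = min(1, 0.80) = 0.80
(y ⇒ x) ∧ y = min(0.80, 0.26) = 0.26
¬((y ⇒ x) ∧ y) = 1 − 0.26 = 0.74
¬¬((y ⇒ x) ∧ y) = 1 − 0.74 = 0.26
¬y = 1 − 0.26 = 0.74
¬y ∧ z = min(0.74, 0.02) = 0.02
¬x = 1 − 0.06 = 0.94
x ⇒ x = min(1, 1 − 0.06 + 0.06) = min(1, 1.00) = 1.00
¬x ≡ (x ⇒ x) = 1 − |0.94 − 1.00| = 1 − 0.06 = 0.94
(¬y ∧ z) ⇒ (¬x ≡ (x ⇒ x)) = min(1, 1 − 0.02 + 0.94) = min(1, 1.92) = 1.00
¬¬((y ⇒ x) ∧ y) ⊙ ((¬y ∧ z) ⇒ (¬x ≡ (x ⇒ x))) = max(0, 0.26 + 1.00 − 1) = max(0, 0.26) = 0.26

0.26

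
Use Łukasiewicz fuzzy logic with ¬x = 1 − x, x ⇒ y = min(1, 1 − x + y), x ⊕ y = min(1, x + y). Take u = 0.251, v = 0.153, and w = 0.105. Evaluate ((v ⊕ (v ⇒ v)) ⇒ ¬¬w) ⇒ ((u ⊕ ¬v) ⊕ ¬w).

1.000

v ⇒ v = min(1, 1 − 0.153 + 0.153) = min(1, 1.000) = 1.000
v ⊕ (v ⇒ v) = min(1, 0.153 + 1.000) = min(1, 1.153) = 1.000
¬w = 1 − 0.105 = 0.895
¬¬w = 1 − 0.895 = 0.105
(v ⊕ (v ⇒ v)) ⇒ ¬¬w = min(1, 1 − 1.000 + 0.105) = min(1, 0.105) = 0.105
¬v = 1 − 0.153 = 0.847
u ⊕ ¬v = min(1, 0.251 + 0.847) = min(1, 1.098) = 1.000
(u ⊕ ¬v) ⊕ ¬w = min(1, 1.000 + 0.895) = min(1, 1.895) = 1.000
((v ⊕ (v ⇒ v)) ⇒ ¬¬w) ⇒ ((u ⊕ ¬v) ⊕ ¬w) = min(1, 1 − 0.105 + 1.000) = min(1, 1.895) = 1.000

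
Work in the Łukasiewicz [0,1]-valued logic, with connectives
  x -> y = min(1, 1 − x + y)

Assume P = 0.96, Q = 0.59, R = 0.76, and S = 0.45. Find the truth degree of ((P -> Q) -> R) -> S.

0.45

P -> Q = min(1, 1 − 0.96 + 0.59) = min(1, 0.63) = 0.63
(P -> Q) -> R = min(1, 1 − 0.63 + 0.76) = min(1, 1.13) = 1.00
((P -> Q) -> R) -> S = min(1, 1 − 1.00 + 0.45) = min(1, 0.45) = 0.45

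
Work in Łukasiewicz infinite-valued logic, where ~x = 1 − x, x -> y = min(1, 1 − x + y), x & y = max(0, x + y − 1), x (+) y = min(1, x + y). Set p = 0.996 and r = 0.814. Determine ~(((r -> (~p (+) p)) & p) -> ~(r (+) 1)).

~p = 1 − 0.996 = 0.004
~p (+) p = min(1, 0.004 + 0.996) = min(1, 1.000) = 1.000
r -> (~p (+) p) = min(1, 1 − 0.814 + 1.000) = min(1, 1.186) = 1.000
(r -> (~p (+) p)) & p = max(0, 1.000 + 0.996 − 1) = max(0, 0.996) = 0.996
r (+) 1 = min(1, 0.814 + 1.000) = min(1, 1.814) = 1.000
~(r (+) 1) = 1 − 1.000 = 0.000
((r -> (~p (+) p)) & p) -> ~(r (+) 1) = min(1, 1 − 0.996 + 0.000) = min(1, 0.004) = 0.004
~(((r -> (~p (+) p)) & p) -> ~(r (+) 1)) = 1 − 0.004 = 0.996

0.996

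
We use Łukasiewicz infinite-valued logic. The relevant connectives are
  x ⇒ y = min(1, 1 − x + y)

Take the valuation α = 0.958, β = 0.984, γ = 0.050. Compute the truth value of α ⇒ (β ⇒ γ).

β ⇒ γ = min(1, 1 − 0.984 + 0.050) = min(1, 0.066) = 0.066
α ⇒ (β ⇒ γ) = min(1, 1 − 0.958 + 0.066) = min(1, 0.108) = 0.108

0.108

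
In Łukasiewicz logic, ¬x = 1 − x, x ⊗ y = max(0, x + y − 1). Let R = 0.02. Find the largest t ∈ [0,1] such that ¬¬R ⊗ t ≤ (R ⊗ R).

0.98

¬R = 1 − 0.02 = 0.98
¬¬R = 1 − 0.98 = 0.02
So the left factor is ¬¬R = 0.02.
R ⊗ R = max(0, 0.02 + 0.02 − 1) = max(0, -0.96) = 0.00
So the right-hand bound is R ⊗ R = 0.00.
The residuum of the Łukasiewicz t-norm gives the supremum: min(1, 1 − 0.02 + 0.00).
1 − 0.02 + 0.00 = 0.98, so t = min(1, 0.98) = 0.98.
Check: 0.02 ⊗ 0.98 = max(0, 0.00) = 0.00 ≤ 0.00.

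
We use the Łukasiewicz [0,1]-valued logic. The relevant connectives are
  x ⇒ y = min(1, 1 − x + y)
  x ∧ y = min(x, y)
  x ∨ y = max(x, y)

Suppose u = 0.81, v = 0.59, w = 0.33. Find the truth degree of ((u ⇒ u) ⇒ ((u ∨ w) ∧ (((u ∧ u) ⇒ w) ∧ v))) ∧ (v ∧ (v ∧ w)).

0.33

u ⇒ u = min(1, 1 − 0.81 + 0.81) = min(1, 1.00) = 1.00
u ∨ w = max(0.81, 0.33) = 0.81
u ∧ u = min(0.81, 0.81) = 0.81
(u ∧ u) ⇒ w = min(1, 1 − 0.81 + 0.33) = min(1, 0.52) = 0.52
((u ∧ u) ⇒ w) ∧ v = min(0.52, 0.59) = 0.52
(u ∨ w) ∧ (((u ∧ u) ⇒ w) ∧ v) = min(0.81, 0.52) = 0.52
(u ⇒ u) ⇒ ((u ∨ w) ∧ (((u ∧ u) ⇒ w) ∧ v)) = min(1, 1 − 1.00 + 0.52) = min(1, 0.52) = 0.52
v ∧ w = min(0.59, 0.33) = 0.33
v ∧ (v ∧ w) = min(0.59, 0.33) = 0.33
((u ⇒ u) ⇒ ((u ∨ w) ∧ (((u ∧ u) ⇒ w) ∧ v))) ∧ (v ∧ (v ∧ w)) = min(0.52, 0.33) = 0.33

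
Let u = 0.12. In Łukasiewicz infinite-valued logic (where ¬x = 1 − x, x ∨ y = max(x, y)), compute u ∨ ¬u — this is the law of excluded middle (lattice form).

¬u = 1 − 0.12 = 0.88
u ∨ ¬u = max(0.12, 0.88) = 0.88
(The value 0.88 < 1 shows this instance is not satisfied; not a Ł∞-tautology — its value is max(a, 1−a).)

0.88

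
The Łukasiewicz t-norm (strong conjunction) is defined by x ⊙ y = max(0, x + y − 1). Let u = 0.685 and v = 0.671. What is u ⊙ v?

0.356

u ⊙ v = max(0, 0.685 + 0.671 − 1) = max(0, 0.356) = 0.356
For comparison, the Gödel (minimum) t-norm min(x, y) would give 0.671.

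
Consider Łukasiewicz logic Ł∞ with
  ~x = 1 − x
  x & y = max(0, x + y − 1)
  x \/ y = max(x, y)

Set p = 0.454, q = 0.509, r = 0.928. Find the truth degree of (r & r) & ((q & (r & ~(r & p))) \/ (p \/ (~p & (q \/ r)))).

0.330

r & r = max(0, 0.928 + 0.928 − 1) = max(0, 0.856) = 0.856
r & p = max(0, 0.928 + 0.454 − 1) = max(0, 0.382) = 0.382
~(r & p) = 1 − 0.382 = 0.618
r & ~(r & p) = max(0, 0.928 + 0.618 − 1) = max(0, 0.546) = 0.546
q & (r & ~(r & p)) = max(0, 0.509 + 0.546 − 1) = max(0, 0.055) = 0.055
~p = 1 − 0.454 = 0.546
q \/ r = max(0.509, 0.928) = 0.928
~p & (q \/ r) = max(0, 0.546 + 0.928 − 1) = max(0, 0.474) = 0.474
p \/ (~p & (q \/ r)) = max(0.454, 0.474) = 0.474
(q & (r & ~(r & p))) \/ (p \/ (~p & (q \/ r))) = max(0.055, 0.474) = 0.474
(r & r) & ((q & (r & ~(r & p))) \/ (p \/ (~p & (q \/ r)))) = max(0, 0.856 + 0.474 − 1) = max(0, 0.330) = 0.330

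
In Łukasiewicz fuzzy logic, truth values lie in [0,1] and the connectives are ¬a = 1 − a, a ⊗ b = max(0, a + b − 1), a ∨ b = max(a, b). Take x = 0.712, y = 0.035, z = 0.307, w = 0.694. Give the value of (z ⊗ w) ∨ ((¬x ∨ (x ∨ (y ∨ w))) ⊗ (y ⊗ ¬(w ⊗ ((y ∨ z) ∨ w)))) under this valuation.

z ⊗ w = max(0, 0.307 + 0.694 − 1) = max(0, 0.001) = 0.001
¬x = 1 − 0.712 = 0.288
y ∨ w = max(0.035, 0.694) = 0.694
x ∨ (y ∨ w) = max(0.712, 0.694) = 0.712
¬x ∨ (x ∨ (y ∨ w)) = max(0.288, 0.712) = 0.712
y ∨ z = max(0.035, 0.307) = 0.307
(y ∨ z) ∨ w = max(0.307, 0.694) = 0.694
w ⊗ ((y ∨ z) ∨ w) = max(0, 0.694 + 0.694 − 1) = max(0, 0.388) = 0.388
¬(w ⊗ ((y ∨ z) ∨ w)) = 1 − 0.388 = 0.612
y ⊗ ¬(w ⊗ ((y ∨ z) ∨ w)) = max(0, 0.035 + 0.612 − 1) = max(0, -0.353) = 0.000
(¬x ∨ (x ∨ (y ∨ w))) ⊗ (y ⊗ ¬(w ⊗ ((y ∨ z) ∨ w))) = max(0, 0.712 + 0.000 − 1) = max(0, -0.288) = 0.000
(z ⊗ w) ∨ ((¬x ∨ (x ∨ (y ∨ w))) ⊗ (y ⊗ ¬(w ⊗ ((y ∨ z) ∨ w)))) = max(0.001, 0.000) = 0.001

0.001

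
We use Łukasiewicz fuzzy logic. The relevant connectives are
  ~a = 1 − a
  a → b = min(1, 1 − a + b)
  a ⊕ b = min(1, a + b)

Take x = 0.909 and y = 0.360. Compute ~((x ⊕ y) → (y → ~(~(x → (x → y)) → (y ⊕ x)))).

x ⊕ y = min(1, 0.909 + 0.360) = min(1, 1.269) = 1.000
x → y = min(1, 1 − 0.909 + 0.360) = min(1, 0.451) = 0.451
x → (x → y) = min(1, 1 − 0.909 + 0.451) = min(1, 0.542) = 0.542
~(x → (x → y)) = 1 − 0.542 = 0.458
y ⊕ x = min(1, 0.360 + 0.909) = min(1, 1.269) = 1.000
~(x → (x → y)) → (y ⊕ x) = min(1, 1 − 0.458 + 1.000) = min(1, 1.542) = 1.000
~(~(x → (x → y)) → (y ⊕ x)) = 1 − 1.000 = 0.000
y → ~(~(x → (x → y)) → (y ⊕ x)) = min(1, 1 − 0.360 + 0.000) = min(1, 0.640) = 0.640
(x ⊕ y) → (y → ~(~(x → (x → y)) → (y ⊕ x))) = min(1, 1 − 1.000 + 0.640) = min(1, 0.640) = 0.640
~((x ⊕ y) → (y → ~(~(x → (x → y)) → (y ⊕ x)))) = 1 − 0.640 = 0.360

0.360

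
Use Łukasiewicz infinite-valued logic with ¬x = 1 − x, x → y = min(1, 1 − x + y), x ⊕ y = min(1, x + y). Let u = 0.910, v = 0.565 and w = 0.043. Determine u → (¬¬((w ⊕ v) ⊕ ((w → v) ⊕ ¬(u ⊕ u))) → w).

w ⊕ v = min(1, 0.043 + 0.565) = min(1, 0.608) = 0.608
w → v = min(1, 1 − 0.043 + 0.565) = min(1, 1.522) = 1.000
u ⊕ u = min(1, 0.910 + 0.910) = min(1, 1.820) = 1.000
¬(u ⊕ u) = 1 − 1.000 = 0.000
(w → v) ⊕ ¬(u ⊕ u) = min(1, 1.000 + 0.000) = min(1, 1.000) = 1.000
(w ⊕ v) ⊕ ((w → v) ⊕ ¬(u ⊕ u)) = min(1, 0.608 + 1.000) = min(1, 1.608) = 1.000
¬((w ⊕ v) ⊕ ((w → v) ⊕ ¬(u ⊕ u))) = 1 − 1.000 = 0.000
¬¬((w ⊕ v) ⊕ ((w → v) ⊕ ¬(u ⊕ u))) = 1 − 0.000 = 1.000
¬¬((w ⊕ v) ⊕ ((w → v) ⊕ ¬(u ⊕ u))) → w = min(1, 1 − 1.000 + 0.043) = min(1, 0.043) = 0.043
u → (¬¬((w ⊕ v) ⊕ ((w → v) ⊕ ¬(u ⊕ u))) → w) = min(1, 1 − 0.910 + 0.043) = min(1, 0.133) = 0.133

0.133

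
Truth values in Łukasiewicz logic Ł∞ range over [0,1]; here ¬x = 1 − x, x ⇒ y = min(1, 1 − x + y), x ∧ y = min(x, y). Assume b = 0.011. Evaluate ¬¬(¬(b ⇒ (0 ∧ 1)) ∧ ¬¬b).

0.011

0 ∧ 1 = min(0.000, 1.000) = 0.000
b ⇒ (0 ∧ 1) = min(1, 1 − 0.011 + 0.000) = min(1, 0.989) = 0.989
¬(b ⇒ (0 ∧ 1)) = 1 − 0.989 = 0.011
¬b = 1 − 0.011 = 0.989
¬¬b = 1 − 0.989 = 0.011
¬(b ⇒ (0 ∧ 1)) ∧ ¬¬b = min(0.011, 0.011) = 0.011
¬(¬(b ⇒ (0 ∧ 1)) ∧ ¬¬b) = 1 − 0.011 = 0.989
¬¬(¬(b ⇒ (0 ∧ 1)) ∧ ¬¬b) = 1 − 0.989 = 0.011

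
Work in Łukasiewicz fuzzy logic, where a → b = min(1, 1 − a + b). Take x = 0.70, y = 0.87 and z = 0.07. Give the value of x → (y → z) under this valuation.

0.50

y → z = min(1, 1 − 0.87 + 0.07) = min(1, 0.20) = 0.20
x → (y → z) = min(1, 1 − 0.70 + 0.20) = min(1, 0.50) = 0.50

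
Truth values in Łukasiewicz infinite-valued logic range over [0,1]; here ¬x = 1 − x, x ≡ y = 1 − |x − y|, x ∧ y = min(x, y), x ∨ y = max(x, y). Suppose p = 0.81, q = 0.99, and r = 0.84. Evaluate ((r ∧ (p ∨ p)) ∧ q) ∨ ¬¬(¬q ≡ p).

p ∨ p = max(0.81, 0.81) = 0.81
r ∧ (p ∨ p) = min(0.84, 0.81) = 0.81
(r ∧ (p ∨ p)) ∧ q = min(0.81, 0.99) = 0.81
¬q = 1 − 0.99 = 0.01
¬q ≡ p = 1 − |0.01 − 0.81| = 1 − 0.80 = 0.20
¬(¬q ≡ p) = 1 − 0.20 = 0.80
¬¬(¬q ≡ p) = 1 − 0.80 = 0.20
((r ∧ (p ∨ p)) ∧ q) ∨ ¬¬(¬q ≡ p) = max(0.81, 0.20) = 0.81

0.81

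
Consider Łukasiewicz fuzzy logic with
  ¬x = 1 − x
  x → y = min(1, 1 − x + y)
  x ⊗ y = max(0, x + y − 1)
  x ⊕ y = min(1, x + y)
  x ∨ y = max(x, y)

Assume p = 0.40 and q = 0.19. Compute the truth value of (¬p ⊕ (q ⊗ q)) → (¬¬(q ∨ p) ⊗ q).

¬p = 1 − 0.40 = 0.60
q ⊗ q = max(0, 0.19 + 0.19 − 1) = max(0, -0.62) = 0.00
¬p ⊕ (q ⊗ q) = min(1, 0.60 + 0.00) = min(1, 0.60) = 0.60
q ∨ p = max(0.19, 0.40) = 0.40
¬(q ∨ p) = 1 − 0.40 = 0.60
¬¬(q ∨ p) = 1 − 0.60 = 0.40
¬¬(q ∨ p) ⊗ q = max(0, 0.40 + 0.19 − 1) = max(0, -0.41) = 0.00
(¬p ⊕ (q ⊗ q)) → (¬¬(q ∨ p) ⊗ q) = min(1, 1 − 0.60 + 0.00) = min(1, 0.40) = 0.40

0.40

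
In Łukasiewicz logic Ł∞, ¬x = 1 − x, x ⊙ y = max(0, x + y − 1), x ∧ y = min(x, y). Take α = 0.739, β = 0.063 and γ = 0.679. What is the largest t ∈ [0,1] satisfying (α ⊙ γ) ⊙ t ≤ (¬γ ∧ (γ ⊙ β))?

α ⊙ γ = max(0, 0.739 + 0.679 − 1) = max(0, 0.418) = 0.418
So the left factor is α ⊙ γ = 0.418.
¬γ = 1 − 0.679 = 0.321
γ ⊙ β = max(0, 0.679 + 0.063 − 1) = max(0, -0.258) = 0.000
¬γ ∧ (γ ⊙ β) = min(0.321, 0.000) = 0.000
So the right-hand bound is ¬γ ∧ (γ ⊙ β) = 0.000.
The residuum of the Łukasiewicz t-norm gives the supremum: min(1, 1 − 0.418 + 0.000).
1 − 0.418 + 0.000 = 0.582, so t = min(1, 0.582) = 0.582.
Check: 0.418 ⊙ 0.582 = max(0, 0.000) = 0.000 ≤ 0.000.

0.582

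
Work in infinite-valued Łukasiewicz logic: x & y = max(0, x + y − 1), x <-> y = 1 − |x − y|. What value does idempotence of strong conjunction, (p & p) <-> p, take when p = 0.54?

0.54

p & p = max(0, 0.54 + 0.54 − 1) = max(0, 0.08) = 0.08
(p & p) <-> p = 1 − |0.08 − 0.54| = 1 − 0.46 = 0.54
(The value 0.54 < 1 shows this instance is not satisfied; fails in Ł∞ since a ⊗ a = max(0, 2a−1) ≠ a in general.)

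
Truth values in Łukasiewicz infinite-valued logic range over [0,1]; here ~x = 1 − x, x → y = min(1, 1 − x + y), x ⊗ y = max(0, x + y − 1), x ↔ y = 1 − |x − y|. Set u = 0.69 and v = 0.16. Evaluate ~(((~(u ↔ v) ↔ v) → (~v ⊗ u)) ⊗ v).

0.94

u ↔ v = 1 − |0.69 − 0.16| = 1 − 0.53 = 0.47
~(u ↔ v) = 1 − 0.47 = 0.53
~(u ↔ v) ↔ v = 1 − |0.53 − 0.16| = 1 − 0.37 = 0.63
~v = 1 − 0.16 = 0.84
~v ⊗ u = max(0, 0.84 + 0.69 − 1) = max(0, 0.53) = 0.53
(~(u ↔ v) ↔ v) → (~v ⊗ u) = min(1, 1 − 0.63 + 0.53) = min(1, 0.90) = 0.90
((~(u ↔ v) ↔ v) → (~v ⊗ u)) ⊗ v = max(0, 0.90 + 0.16 − 1) = max(0, 0.06) = 0.06
~(((~(u ↔ v) ↔ v) → (~v ⊗ u)) ⊗ v) = 1 − 0.06 = 0.94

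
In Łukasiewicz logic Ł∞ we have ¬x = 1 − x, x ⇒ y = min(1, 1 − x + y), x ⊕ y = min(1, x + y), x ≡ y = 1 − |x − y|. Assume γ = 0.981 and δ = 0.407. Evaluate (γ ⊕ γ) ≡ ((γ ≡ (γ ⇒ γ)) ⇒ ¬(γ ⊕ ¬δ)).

γ ⊕ γ = min(1, 0.981 + 0.981) = min(1, 1.962) = 1.000
γ ⇒ γ = min(1, 1 − 0.981 + 0.981) = min(1, 1.000) = 1.000
γ ≡ (γ ⇒ γ) = 1 − |0.981 − 1.000| = 1 − 0.019 = 0.981
¬δ = 1 − 0.407 = 0.593
γ ⊕ ¬δ = min(1, 0.981 + 0.593) = min(1, 1.574) = 1.000
¬(γ ⊕ ¬δ) = 1 − 1.000 = 0.000
(γ ≡ (γ ⇒ γ)) ⇒ ¬(γ ⊕ ¬δ) = min(1, 1 − 0.981 + 0.000) = min(1, 0.019) = 0.019
(γ ⊕ γ) ≡ ((γ ≡ (γ ⇒ γ)) ⇒ ¬(γ ⊕ ¬δ)) = 1 − |1.000 − 0.019| = 1 − 0.981 = 0.019

0.019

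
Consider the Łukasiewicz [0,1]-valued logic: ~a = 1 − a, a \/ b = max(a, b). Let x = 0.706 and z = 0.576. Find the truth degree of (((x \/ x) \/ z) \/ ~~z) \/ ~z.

x \/ x = max(0.706, 0.706) = 0.706
(x \/ x) \/ z = max(0.706, 0.576) = 0.706
~z = 1 − 0.576 = 0.424
~~z = 1 − 0.424 = 0.576
((x \/ x) \/ z) \/ ~~z = max(0.706, 0.576) = 0.706
(((x \/ x) \/ z) \/ ~~z) \/ ~z = max(0.706, 0.424) = 0.706

0.706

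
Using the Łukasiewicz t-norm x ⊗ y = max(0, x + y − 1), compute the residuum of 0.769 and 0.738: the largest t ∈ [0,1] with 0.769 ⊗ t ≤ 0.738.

0.969

The residuum of the Łukasiewicz t-norm gives the supremum: min(1, 1 − 0.769 + 0.738).
1 − 0.769 + 0.738 = 0.969, so t = min(1, 0.969) = 0.969.
Check: 0.769 ⊗ 0.969 = max(0, 0.738) = 0.738 ≤ 0.738.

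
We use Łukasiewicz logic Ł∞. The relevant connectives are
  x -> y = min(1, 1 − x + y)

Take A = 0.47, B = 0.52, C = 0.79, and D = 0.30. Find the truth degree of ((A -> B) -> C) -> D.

A -> B = min(1, 1 − 0.47 + 0.52) = min(1, 1.05) = 1.00
(A -> B) -> C = min(1, 1 − 1.00 + 0.79) = min(1, 0.79) = 0.79
((A -> B) -> C) -> D = min(1, 1 − 0.79 + 0.30) = min(1, 0.51) = 0.51

0.51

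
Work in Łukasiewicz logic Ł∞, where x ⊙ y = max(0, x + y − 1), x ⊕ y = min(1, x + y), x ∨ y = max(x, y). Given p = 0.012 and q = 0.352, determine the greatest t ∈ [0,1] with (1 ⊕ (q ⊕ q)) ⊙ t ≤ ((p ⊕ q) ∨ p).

0.364

q ⊕ q = min(1, 0.352 + 0.352) = min(1, 0.704) = 0.704
1 ⊕ (q ⊕ q) = min(1, 1.000 + 0.704) = min(1, 1.704) = 1.000
So the left factor is 1 ⊕ (q ⊕ q) = 1.000.
p ⊕ q = min(1, 0.012 + 0.352) = min(1, 0.364) = 0.364
(p ⊕ q) ∨ p = max(0.364, 0.012) = 0.364
So the right-hand bound is (p ⊕ q) ∨ p = 0.364.
The residuum of the Łukasiewicz t-norm gives the supremum: min(1, 1 − 1.000 + 0.364).
1 − 1.000 + 0.364 = 0.364, so t = min(1, 0.364) = 0.364.
Check: 1.000 ⊙ 0.364 = max(0, 0.364) = 0.364 ≤ 0.364.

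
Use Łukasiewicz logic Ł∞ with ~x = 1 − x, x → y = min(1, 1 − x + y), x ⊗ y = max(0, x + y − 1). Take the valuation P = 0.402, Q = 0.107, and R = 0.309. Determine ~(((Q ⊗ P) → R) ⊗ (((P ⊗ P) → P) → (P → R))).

0.093

Q ⊗ P = max(0, 0.107 + 0.402 − 1) = max(0, -0.491) = 0.000
(Q ⊗ P) → R = min(1, 1 − 0.000 + 0.309) = min(1, 1.309) = 1.000
P ⊗ P = max(0, 0.402 + 0.402 − 1) = max(0, -0.196) = 0.000
(P ⊗ P) → P = min(1, 1 − 0.000 + 0.402) = min(1, 1.402) = 1.000
P → R = min(1, 1 − 0.402 + 0.309) = min(1, 0.907) = 0.907
((P ⊗ P) → P) → (P → R) = min(1, 1 − 1.000 + 0.907) = min(1, 0.907) = 0.907
((Q ⊗ P) → R) ⊗ (((P ⊗ P) → P) → (P → R)) = max(0, 1.000 + 0.907 − 1) = max(0, 0.907) = 0.907
~(((Q ⊗ P) → R) ⊗ (((P ⊗ P) → P) → (P → R))) = 1 − 0.907 = 0.093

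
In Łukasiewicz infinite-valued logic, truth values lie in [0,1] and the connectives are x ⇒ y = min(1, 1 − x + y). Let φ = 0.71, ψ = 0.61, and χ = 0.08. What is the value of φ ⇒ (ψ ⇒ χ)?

ψ ⇒ χ = min(1, 1 − 0.61 + 0.08) = min(1, 0.47) = 0.47
φ ⇒ (ψ ⇒ χ) = min(1, 1 − 0.71 + 0.47) = min(1, 0.76) = 0.76

0.76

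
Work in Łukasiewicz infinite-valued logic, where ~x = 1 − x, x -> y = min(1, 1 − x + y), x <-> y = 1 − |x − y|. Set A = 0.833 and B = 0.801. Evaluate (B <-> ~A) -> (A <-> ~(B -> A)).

0.801

~A = 1 − 0.833 = 0.167
B <-> ~A = 1 − |0.801 − 0.167| = 1 − 0.634 = 0.366
B -> A = min(1, 1 − 0.801 + 0.833) = min(1, 1.032) = 1.000
~(B -> A) = 1 − 1.000 = 0.000
A <-> ~(B -> A) = 1 − |0.833 − 0.000| = 1 − 0.833 = 0.167
(B <-> ~A) -> (A <-> ~(B -> A)) = min(1, 1 − 0.366 + 0.167) = min(1, 0.801) = 0.801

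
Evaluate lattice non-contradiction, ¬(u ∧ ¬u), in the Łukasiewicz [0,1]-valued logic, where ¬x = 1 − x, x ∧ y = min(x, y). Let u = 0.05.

0.95

¬u = 1 − 0.05 = 0.95
u ∧ ¬u = min(0.05, 0.95) = 0.05
¬(u ∧ ¬u) = 1 − 0.05 = 0.95
(The value 0.95 < 1 shows this instance is not satisfied; not a Ł∞-tautology — its value is 1 − min(a, 1−a).)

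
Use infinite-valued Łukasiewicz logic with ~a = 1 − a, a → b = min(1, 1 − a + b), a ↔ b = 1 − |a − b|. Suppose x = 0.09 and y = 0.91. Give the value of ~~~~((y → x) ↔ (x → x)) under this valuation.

0.18

y → x = min(1, 1 − 0.91 + 0.09) = min(1, 0.18) = 0.18
x → x = min(1, 1 − 0.09 + 0.09) = min(1, 1.00) = 1.00
(y → x) ↔ (x → x) = 1 − |0.18 − 1.00| = 1 − 0.82 = 0.18
~((y → x) ↔ (x → x)) = 1 − 0.18 = 0.82
~~((y → x) ↔ (x → x)) = 1 − 0.82 = 0.18
~~~((y → x) ↔ (x → x)) = 1 − 0.18 = 0.82
~~~~((y → x) ↔ (x → x)) = 1 − 0.82 = 0.18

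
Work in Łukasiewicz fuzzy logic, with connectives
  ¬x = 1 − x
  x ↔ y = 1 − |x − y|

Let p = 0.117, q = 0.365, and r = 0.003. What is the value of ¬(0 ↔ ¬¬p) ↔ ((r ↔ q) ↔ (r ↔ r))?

0.479

¬p = 1 − 0.117 = 0.883
¬¬p = 1 − 0.883 = 0.117
0 ↔ ¬¬p = 1 − |0.000 − 0.117| = 1 − 0.117 = 0.883
¬(0 ↔ ¬¬p) = 1 − 0.883 = 0.117
r ↔ q = 1 − |0.003 − 0.365| = 1 − 0.362 = 0.638
r ↔ r = 1 − |0.003 − 0.003| = 1 − 0.000 = 1.000
(r ↔ q) ↔ (r ↔ r) = 1 − |0.638 − 1.000| = 1 − 0.362 = 0.638
¬(0 ↔ ¬¬p) ↔ ((r ↔ q) ↔ (r ↔ r)) = 1 − |0.117 − 0.638| = 1 − 0.521 = 0.479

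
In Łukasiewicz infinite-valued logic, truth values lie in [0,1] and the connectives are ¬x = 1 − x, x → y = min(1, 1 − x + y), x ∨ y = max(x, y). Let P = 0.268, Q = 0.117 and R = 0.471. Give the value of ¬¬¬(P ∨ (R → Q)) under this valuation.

R → Q = min(1, 1 − 0.471 + 0.117) = min(1, 0.646) = 0.646
P ∨ (R → Q) = max(0.268, 0.646) = 0.646
¬(P ∨ (R → Q)) = 1 − 0.646 = 0.354
¬¬(P ∨ (R → Q)) = 1 − 0.354 = 0.646
¬¬¬(P ∨ (R → Q)) = 1 − 0.646 = 0.354

0.354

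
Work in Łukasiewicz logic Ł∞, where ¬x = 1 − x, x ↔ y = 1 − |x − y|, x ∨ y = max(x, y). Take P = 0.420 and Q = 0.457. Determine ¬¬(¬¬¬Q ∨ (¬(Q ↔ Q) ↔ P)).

¬Q = 1 − 0.457 = 0.543
¬¬Q = 1 − 0.543 = 0.457
¬¬¬Q = 1 − 0.457 = 0.543
Q ↔ Q = 1 − |0.457 − 0.457| = 1 − 0.000 = 1.000
¬(Q ↔ Q) = 1 − 1.000 = 0.000
¬(Q ↔ Q) ↔ P = 1 − |0.000 − 0.420| = 1 − 0.420 = 0.580
¬¬¬Q ∨ (¬(Q ↔ Q) ↔ P) = max(0.543, 0.580) = 0.580
¬(¬¬¬Q ∨ (¬(Q ↔ Q) ↔ P)) = 1 − 0.580 = 0.420
¬¬(¬¬¬Q ∨ (¬(Q ↔ Q) ↔ P)) = 1 − 0.420 = 0.580

0.580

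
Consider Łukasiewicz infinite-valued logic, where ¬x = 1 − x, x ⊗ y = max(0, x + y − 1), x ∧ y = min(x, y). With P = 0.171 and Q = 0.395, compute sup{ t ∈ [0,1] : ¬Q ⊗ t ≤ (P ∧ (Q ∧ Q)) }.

¬Q = 1 − 0.395 = 0.605
So the left factor is ¬Q = 0.605.
Q ∧ Q = min(0.395, 0.395) = 0.395
P ∧ (Q ∧ Q) = min(0.171, 0.395) = 0.171
So the right-hand bound is P ∧ (Q ∧ Q) = 0.171.
The residuum of the Łukasiewicz t-norm gives the supremum: min(1, 1 − 0.605 + 0.171).
1 − 0.605 + 0.171 = 0.566, so t = min(1, 0.566) = 0.566.
Check: 0.605 ⊗ 0.566 = max(0, 0.171) = 0.171 ≤ 0.171.

0.566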